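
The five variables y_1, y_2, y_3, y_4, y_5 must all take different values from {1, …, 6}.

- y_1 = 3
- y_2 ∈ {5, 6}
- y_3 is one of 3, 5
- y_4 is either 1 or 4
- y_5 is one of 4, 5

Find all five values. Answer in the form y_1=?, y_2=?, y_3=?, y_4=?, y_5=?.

y_1 must be 3 (only option left). Strike 3 from y_3.
y_3's domain is down to {5}, so y_3 = 5. Strike 5 from y_2, y_5.
That leaves y_5 = 4. Eliminate 4 elsewhere: y_4.
That leaves y_2 = 6.
y_4 has just one choice, so y_4 = 1.

y_1=3, y_2=6, y_3=5, y_4=1, y_5=4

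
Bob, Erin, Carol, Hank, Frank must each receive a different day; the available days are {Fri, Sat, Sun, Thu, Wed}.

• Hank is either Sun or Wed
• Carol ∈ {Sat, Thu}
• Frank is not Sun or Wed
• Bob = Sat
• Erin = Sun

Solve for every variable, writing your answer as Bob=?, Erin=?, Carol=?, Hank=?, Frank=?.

Bob's domain is down to {Sat}, so Bob = Sat. So Carol, Frank can't be Sat.
Erin's domain is down to {Sun}, so Erin = Sun. Eliminate Sun elsewhere: Hank.
Carol's domain is down to {Thu}, so Carol = Thu. Remove Thu from Frank.
Hank's domain is down to {Wed}, so Hank = Wed.
Frank has just one choice, so Frank = Fri.

Bob=Sat, Erin=Sun, Carol=Thu, Hank=Wed, Frank=Fri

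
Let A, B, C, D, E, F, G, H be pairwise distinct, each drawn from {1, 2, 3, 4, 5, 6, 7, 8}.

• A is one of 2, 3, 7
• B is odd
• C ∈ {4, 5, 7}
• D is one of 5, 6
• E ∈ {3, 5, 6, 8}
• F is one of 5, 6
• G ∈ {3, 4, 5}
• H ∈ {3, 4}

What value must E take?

8

The 8 variables together cover exactly {1, 2, 3, 4, 5, 6, 7, 8} — 8 values for 8 variables — and 1 appears only in B's list, so B = 1.
Among the 7 still-open variables, 2 fits only A (and all 7 values in {2, 3, 4, 5, 6, 7, 8} must be used), so A = 2.
The 6 still-open variables together cover exactly {3, 4, 5, 6, 7, 8} — 6 values for 6 variables — and 7 appears only in C's list, so C = 7.
Among the 5 still-open variables, 8 fits only E (and all 5 values in {3, 4, 5, 6, 8} must be used), so E = 8.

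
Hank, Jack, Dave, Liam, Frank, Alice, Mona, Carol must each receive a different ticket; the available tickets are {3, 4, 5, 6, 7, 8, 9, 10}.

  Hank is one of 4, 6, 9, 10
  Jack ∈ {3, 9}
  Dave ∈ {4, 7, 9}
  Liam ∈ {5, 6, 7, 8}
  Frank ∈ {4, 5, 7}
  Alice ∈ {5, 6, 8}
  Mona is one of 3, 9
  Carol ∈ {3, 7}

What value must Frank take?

Among the 8 variables, 10 fits only Hank (and all 8 values in {3, 4, 5, 6, 7, 8, 9, 10} must be used), so Hank = 10.
Jack and Mona between them cover only {3, 9} — a naked pair. Remove those values from Dave, Carol.
Carol has just one choice, so Carol = 7. Strike 7 from Dave, Liam, Frank.
Dave's domain is down to {4}, so Dave = 4. Eliminate 4 elsewhere: Frank.
So Frank = 5.

5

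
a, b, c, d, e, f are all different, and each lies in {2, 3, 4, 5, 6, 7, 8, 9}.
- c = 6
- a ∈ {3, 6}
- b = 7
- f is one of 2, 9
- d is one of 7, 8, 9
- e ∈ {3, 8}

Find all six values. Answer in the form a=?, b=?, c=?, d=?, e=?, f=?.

b's domain is down to {7}, so b = 7. So d can't be 7.
That leaves c = 6. Remove 6 from a.
a's domain is down to {3}, so a = 3. Remove 3 from e.
e has just one choice, so e = 8. Strike 8 from d.
d's domain is down to {9}, so d = 9. Strike 9 from f.
That leaves f = 2.

a=3, b=7, c=6, d=9, e=8, f=2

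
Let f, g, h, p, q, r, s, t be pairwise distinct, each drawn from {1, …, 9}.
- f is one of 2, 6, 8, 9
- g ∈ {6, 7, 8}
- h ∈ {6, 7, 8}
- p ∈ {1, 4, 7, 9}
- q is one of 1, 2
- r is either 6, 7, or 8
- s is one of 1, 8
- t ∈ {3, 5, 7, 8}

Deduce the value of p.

4

The 3 variables g, h, r are confined to {6, 7, 8}, which locks those values in; drop them from f, p, s, t.
s must be 1 (only option left). So p, q can't be 1.
q has just one choice, so q = 2. Eliminate 2 elsewhere: f.
f has just one choice, so f = 9. So p can't be 9.
So p = 4.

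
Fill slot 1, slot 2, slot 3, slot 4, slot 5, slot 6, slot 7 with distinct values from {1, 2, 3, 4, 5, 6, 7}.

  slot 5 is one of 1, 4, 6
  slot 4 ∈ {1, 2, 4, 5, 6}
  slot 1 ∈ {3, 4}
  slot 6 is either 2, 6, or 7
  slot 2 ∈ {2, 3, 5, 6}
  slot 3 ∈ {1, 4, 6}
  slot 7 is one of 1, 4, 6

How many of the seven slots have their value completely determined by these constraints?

2

The 7 variables together cover exactly {1, 2, 3, 4, 5, 6, 7} — 7 values for 7 variables — and 7 appears only in slot 6's list, so slot 6 = 7.
slot 3, slot 5, slot 7 between them cover only {1, 4, 6} — a naked triple. Remove those values from slot 1, slot 2, slot 4.
That leaves slot 1 = 3. So slot 2 can't be 3.
Determined: slot 1=3, slot 6=7. The other slots each still have more than one consistent value. That makes 2.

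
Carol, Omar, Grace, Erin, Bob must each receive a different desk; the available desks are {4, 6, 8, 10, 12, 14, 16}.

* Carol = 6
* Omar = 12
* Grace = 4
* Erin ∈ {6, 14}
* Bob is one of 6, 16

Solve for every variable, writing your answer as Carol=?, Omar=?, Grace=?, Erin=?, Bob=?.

Carol=6, Omar=12, Grace=4, Erin=14, Bob=16

Carol must be 6 (only option left). Strike 6 from Erin, Bob.
Omar's domain is down to {12}, so Omar = 12.
Grace's domain is down to {4}, so Grace = 4.
That leaves Erin = 14.
Bob must be 16 (only option left).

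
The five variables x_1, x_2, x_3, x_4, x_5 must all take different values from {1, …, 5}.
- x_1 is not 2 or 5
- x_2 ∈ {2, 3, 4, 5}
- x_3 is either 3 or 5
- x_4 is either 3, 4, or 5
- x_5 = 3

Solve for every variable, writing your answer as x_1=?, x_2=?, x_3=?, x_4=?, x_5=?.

x_1=1, x_2=2, x_3=5, x_4=4, x_5=3

x_5 must be 3 (only option left). So x_1, x_2, x_3, x_4 can't be 3.
x_3 must be 5 (only option left). Strike 5 from x_2, x_4.
That leaves x_4 = 4. So x_1, x_2 can't be 4.
x_1's domain is down to {1}, so x_1 = 1.
x_2's domain is down to {2}, so x_2 = 2.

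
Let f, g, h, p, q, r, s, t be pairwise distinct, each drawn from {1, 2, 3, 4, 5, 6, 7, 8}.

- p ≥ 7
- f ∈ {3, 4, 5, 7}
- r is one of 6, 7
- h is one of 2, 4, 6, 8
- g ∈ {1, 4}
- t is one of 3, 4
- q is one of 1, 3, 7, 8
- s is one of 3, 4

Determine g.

Among the 8 variables, 2 fits only h (and all 8 values in {1, 2, 3, 4, 5, 6, 7, 8} must be used), so h = 2.
The 7 still-open variables together cover exactly {1, 3, 4, 5, 6, 7, 8} — 7 values for 7 variables — and 5 appears only in f's list, so f = 5.
The 6 still-open variables together cover exactly {1, 3, 4, 6, 7, 8} — 6 values for 6 variables — and 6 appears only in r's list, so r = 6.
s and t between them cover only {3, 4} — a naked pair. Remove those values from g, q.
So g = 1.

1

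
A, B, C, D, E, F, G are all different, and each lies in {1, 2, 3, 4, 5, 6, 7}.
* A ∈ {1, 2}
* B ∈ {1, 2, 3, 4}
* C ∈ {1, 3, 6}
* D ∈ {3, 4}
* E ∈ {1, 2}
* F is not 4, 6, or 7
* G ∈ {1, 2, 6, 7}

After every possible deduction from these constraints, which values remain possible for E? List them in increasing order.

1, 2

Among the 7 variables, 5 fits only F (and all 7 values in {1, 2, 3, 4, 5, 6, 7} must be used), so F = 5.
Among the 6 still-open variables, 7 fits only G (and all 6 values in {1, 2, 3, 4, 6, 7} must be used), so G = 7.
The 5 still-open variables together cover exactly {1, 2, 3, 4, 6} — 5 values for 5 variables — and 6 appears only in C's list, so C = 6.
A and E share exactly the 2 values {1, 2}; by pigeonhole those values go to them, so strike 1, 2 from B.
No further eliminations apply; E can still be any of 1, 2.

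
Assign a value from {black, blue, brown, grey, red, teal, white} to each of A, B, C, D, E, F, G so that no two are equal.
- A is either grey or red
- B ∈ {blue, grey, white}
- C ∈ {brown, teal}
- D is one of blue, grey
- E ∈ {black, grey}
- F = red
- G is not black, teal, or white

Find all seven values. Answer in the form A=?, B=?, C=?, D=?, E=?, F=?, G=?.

F must be red (only option left). Eliminate red elsewhere: A, G.
That leaves A = grey. So B, D, E, G can't be grey.
That leaves D = blue. So B, G can't be blue.
That leaves E = black.
G has just one choice, so G = brown. So C can't be brown.
B must be white (only option left).
That leaves C = teal.

A=grey, B=white, C=teal, D=blue, E=black, F=red, G=brown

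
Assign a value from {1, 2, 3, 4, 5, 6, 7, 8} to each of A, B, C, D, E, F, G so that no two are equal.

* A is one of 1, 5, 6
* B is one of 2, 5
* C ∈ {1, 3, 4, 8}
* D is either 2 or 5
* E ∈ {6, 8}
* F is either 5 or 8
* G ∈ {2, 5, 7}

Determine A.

B and D between them cover only {2, 5} — a naked pair. Remove those values from A, F, G.
F must be 8 (only option left). So C, E can't be 8.
That leaves G = 7.
That leaves E = 6. Strike 6 from A.
So A = 1.

1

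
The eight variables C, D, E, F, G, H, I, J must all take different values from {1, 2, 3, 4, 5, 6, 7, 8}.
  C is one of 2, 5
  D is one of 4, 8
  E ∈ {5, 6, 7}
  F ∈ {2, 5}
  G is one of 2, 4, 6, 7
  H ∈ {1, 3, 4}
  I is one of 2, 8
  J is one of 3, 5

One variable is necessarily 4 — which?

The 8 variables together cover exactly {1, 2, 3, 4, 5, 6, 7, 8} — 8 values for 8 variables — and 1 appears only in H's list, so H = 1.
The 7 still-open variables together cover exactly {2, 3, 4, 5, 6, 7, 8} — 7 values for 7 variables — and 3 appears only in J's list, so J = 3.
C and F share exactly the 2 values {2, 5}; by pigeonhole those values go to them, so strike 2, 5 from E, G, I.
I must be 8 (only option left). Strike 8 from D.
So 4 goes to D.

D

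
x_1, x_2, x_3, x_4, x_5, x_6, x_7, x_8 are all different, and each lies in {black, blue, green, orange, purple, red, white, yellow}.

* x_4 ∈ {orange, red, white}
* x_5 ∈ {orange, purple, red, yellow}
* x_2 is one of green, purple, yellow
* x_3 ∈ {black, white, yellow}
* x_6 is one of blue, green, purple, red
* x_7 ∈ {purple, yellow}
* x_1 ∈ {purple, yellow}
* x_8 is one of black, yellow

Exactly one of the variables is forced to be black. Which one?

The 8 variables together cover exactly {black, blue, green, orange, purple, red, white, yellow} — 8 values for 8 variables — and blue appears only in x_6's list, so x_6 = blue.
The 7 still-open variables draw from only 7 values {black, green, orange, purple, red, white, yellow}, so each is used; only x_2 can be green, hence x_2 = green.
The 2 variables x_1 and x_7 are confined to {purple, yellow}, which locks those values in; drop them from x_3, x_5, x_8.
So black goes to x_8.

x_8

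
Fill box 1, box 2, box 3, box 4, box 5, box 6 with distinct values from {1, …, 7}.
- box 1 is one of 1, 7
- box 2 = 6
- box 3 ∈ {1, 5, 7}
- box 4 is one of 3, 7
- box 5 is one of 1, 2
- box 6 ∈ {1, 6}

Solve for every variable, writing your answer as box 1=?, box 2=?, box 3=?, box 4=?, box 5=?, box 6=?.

box 1=7, box 2=6, box 3=5, box 4=3, box 5=2, box 6=1

box 2 has just one choice, so box 2 = 6. So box 6 can't be 6.
box 6 has just one choice, so box 6 = 1. Eliminate 1 elsewhere: box 1, box 3, box 5.
That leaves box 1 = 7. So box 3, box 4 can't be 7.
That leaves box 3 = 5.
box 4 must be 3 (only option left).
box 5 must be 2 (only option left).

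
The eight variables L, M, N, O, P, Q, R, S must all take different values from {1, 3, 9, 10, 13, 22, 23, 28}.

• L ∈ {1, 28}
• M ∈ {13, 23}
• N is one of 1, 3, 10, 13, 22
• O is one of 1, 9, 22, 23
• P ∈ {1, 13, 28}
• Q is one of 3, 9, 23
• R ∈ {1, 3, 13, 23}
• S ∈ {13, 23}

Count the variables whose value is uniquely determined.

4

Among the 8 variables, 10 fits only N (and all 8 values in {1, 3, 9, 10, 13, 22, 23, 28} must be used), so N = 10.
Among the 7 still-open variables, 22 fits only O (and all 7 values in {1, 3, 9, 13, 22, 23, 28} must be used), so O = 22.
The 6 still-open variables draw from only 6 values {1, 3, 9, 13, 23, 28}, so each is used; only Q can be 9, hence Q = 9.
The 5 still-open variables together cover exactly {1, 3, 13, 23, 28} — 5 values for 5 variables — and 3 appears only in R's list, so R = 3.
M and S between them cover only {13, 23} — a naked pair. Remove those values from P.
Determined: N=10, O=22, Q=9, R=3. The other variables each still have more than one consistent value. That makes 4.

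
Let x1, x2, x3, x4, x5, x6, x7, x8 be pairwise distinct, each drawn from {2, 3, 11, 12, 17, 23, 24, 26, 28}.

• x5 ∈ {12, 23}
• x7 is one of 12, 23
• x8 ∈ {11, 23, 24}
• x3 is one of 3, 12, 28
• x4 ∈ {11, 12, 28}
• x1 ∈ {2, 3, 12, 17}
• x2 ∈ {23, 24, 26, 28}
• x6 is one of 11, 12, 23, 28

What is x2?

26

The 2 variables x5 and x7 are confined to {12, 23}, which locks those values in; drop them from x1, x2, x3, x4, x6, x8.
x4 and x6 between them cover only {11, 28} — a naked pair. Remove those values from x2, x3, x8.
x3's domain is down to {3}, so x3 = 3. Remove 3 from x1.
x8's domain is down to {24}, so x8 = 24. Remove 24 from x2.
So x2 = 26.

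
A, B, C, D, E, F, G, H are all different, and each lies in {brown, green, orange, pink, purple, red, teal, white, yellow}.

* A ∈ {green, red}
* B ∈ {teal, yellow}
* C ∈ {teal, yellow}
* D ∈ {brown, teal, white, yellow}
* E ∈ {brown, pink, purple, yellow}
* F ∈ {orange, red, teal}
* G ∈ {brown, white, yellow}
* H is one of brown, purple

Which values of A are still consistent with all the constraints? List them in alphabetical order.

green, red

The 2 variables B and C are confined to {teal, yellow}, which locks those values in; drop them from D, E, F, G.
D and G between them cover only {brown, white} — a naked pair. Remove those values from E, H.
H has just one choice, so H = purple. Strike purple from E.
E has just one choice, so E = pink.
No further eliminations apply; A can still be any of green, red.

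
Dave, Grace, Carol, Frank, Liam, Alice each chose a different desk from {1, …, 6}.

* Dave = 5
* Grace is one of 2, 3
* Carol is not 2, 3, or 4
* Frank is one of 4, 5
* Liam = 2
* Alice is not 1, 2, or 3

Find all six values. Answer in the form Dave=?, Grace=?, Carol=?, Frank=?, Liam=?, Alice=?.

Dave=5, Grace=3, Carol=1, Frank=4, Liam=2, Alice=6

Dave has just one choice, so Dave = 5. So Carol, Frank, Alice can't be 5.
Frank's domain is down to {4}, so Frank = 4. So Alice can't be 4.
Liam must be 2 (only option left). Strike 2 from Grace.
Alice must be 6 (only option left). Remove 6 from Carol.
Grace must be 3 (only option left).
That leaves Carol = 1.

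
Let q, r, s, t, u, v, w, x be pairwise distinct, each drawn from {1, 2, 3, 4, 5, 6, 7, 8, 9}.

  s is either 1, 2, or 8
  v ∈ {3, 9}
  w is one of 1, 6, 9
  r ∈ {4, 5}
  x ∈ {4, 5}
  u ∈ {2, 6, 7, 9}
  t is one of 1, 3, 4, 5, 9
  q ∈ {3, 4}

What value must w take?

r and x share exactly the 2 values {4, 5}; by pigeonhole those values go to them, so strike 4, 5 from q, t.
q has just one choice, so q = 3. Remove 3 from t, v.
v's domain is down to {9}, so v = 9. Strike 9 from t, u, w.
t's domain is down to {1}, so t = 1. Strike 1 from s, w.
So w = 6.

6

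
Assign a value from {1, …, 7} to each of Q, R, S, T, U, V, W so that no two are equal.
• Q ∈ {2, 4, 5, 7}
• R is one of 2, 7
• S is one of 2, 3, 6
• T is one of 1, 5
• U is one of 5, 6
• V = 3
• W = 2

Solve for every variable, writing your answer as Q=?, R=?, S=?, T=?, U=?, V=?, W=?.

V must be 3 (only option left). Eliminate 3 elsewhere: S.
W's domain is down to {2}, so W = 2. So Q, R, S can't be 2.
That leaves R = 7. Remove 7 from Q.
S has just one choice, so S = 6. Eliminate 6 elsewhere: U.
U must be 5 (only option left). Remove 5 from Q, T.
Q's domain is down to {4}, so Q = 4.
T's domain is down to {1}, so T = 1.

Q=4, R=7, S=6, T=1, U=5, V=3, W=2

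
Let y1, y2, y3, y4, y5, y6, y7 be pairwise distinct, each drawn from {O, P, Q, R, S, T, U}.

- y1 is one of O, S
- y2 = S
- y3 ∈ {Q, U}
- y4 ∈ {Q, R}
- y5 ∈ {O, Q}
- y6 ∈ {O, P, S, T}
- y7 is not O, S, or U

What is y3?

U

y2's domain is down to {S}, so y2 = S. Strike S from y1, y6.
y1 has just one choice, so y1 = O. Strike O from y5, y6.
That leaves y5 = Q. So y3, y4, y7 can't be Q.
So y3 = U.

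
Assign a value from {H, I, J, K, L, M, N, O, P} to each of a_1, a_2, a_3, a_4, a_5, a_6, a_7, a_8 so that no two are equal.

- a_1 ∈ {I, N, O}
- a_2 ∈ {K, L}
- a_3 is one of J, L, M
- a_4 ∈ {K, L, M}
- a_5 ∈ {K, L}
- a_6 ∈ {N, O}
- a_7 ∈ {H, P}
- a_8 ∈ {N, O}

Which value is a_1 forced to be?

I

a_2 and a_5 between them cover only {K, L} — a naked pair. Remove those values from a_3, a_4.
a_4's domain is down to {M}, so a_4 = M. Strike M from a_3.
a_3 must be J (only option left).
a_6 and a_8 between them cover only {N, O} — a naked pair. Remove those values from a_1.
So a_1 = I.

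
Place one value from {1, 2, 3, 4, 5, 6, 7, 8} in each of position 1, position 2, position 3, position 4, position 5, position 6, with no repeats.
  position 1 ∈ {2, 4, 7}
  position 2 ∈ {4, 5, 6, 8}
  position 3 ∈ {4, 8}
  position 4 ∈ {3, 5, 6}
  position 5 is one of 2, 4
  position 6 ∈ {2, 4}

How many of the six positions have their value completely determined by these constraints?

position 5 and position 6 between them cover only {2, 4} — a naked pair. Remove those values from position 1, position 2, position 3.
position 1's domain is down to {7}, so position 1 = 7.
That leaves position 3 = 8. Strike 8 from position 2.
Determined: position 1=7, position 3=8. The other positions each still have more than one consistent value. That makes 2.

2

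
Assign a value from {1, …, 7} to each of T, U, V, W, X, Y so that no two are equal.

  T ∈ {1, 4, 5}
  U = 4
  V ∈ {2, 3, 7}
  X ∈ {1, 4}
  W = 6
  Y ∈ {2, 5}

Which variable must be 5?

U has just one choice, so U = 4. Remove 4 from T, X.
W's domain is down to {6}, so W = 6.
That leaves X = 1. Eliminate 1 elsewhere: T.
So 5 goes to T.

T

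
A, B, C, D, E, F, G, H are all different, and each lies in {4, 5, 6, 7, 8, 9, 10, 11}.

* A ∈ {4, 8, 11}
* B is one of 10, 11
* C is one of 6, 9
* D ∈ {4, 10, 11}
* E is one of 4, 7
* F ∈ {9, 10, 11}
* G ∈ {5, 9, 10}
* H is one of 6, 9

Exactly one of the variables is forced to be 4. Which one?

The 8 variables together cover exactly {4, 5, 6, 7, 8, 9, 10, 11} — 8 values for 8 variables — and 5 appears only in G's list, so G = 5.
Among the 7 still-open variables, 7 fits only E (and all 7 values in {4, 6, 7, 8, 9, 10, 11} must be used), so E = 7.
Among the 6 still-open variables, 8 fits only A (and all 6 values in {4, 6, 8, 9, 10, 11} must be used), so A = 8.
The 5 still-open variables together cover exactly {4, 6, 9, 10, 11} — 5 values for 5 variables — and 4 appears only in D's list, so D = 4.

D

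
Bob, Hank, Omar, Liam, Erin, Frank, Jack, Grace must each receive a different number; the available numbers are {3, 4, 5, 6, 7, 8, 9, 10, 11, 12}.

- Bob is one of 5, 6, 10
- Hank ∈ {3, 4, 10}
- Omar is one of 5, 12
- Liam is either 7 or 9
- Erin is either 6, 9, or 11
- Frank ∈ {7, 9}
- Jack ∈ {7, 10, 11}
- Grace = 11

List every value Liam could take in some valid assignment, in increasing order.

Grace has just one choice, so Grace = 11. Eliminate 11 elsewhere: Erin, Jack.
Liam and Frank share exactly the 2 values {7, 9}; by pigeonhole those values go to them, so strike 7, 9 from Erin, Jack.
Erin has just one choice, so Erin = 6. Eliminate 6 elsewhere: Bob.
Jack must be 10 (only option left). Strike 10 from Bob, Hank.
That leaves Bob = 5. Remove 5 from Omar.
Omar has just one choice, so Omar = 12.
No further eliminations apply; Liam can still be any of 7, 9.

7, 9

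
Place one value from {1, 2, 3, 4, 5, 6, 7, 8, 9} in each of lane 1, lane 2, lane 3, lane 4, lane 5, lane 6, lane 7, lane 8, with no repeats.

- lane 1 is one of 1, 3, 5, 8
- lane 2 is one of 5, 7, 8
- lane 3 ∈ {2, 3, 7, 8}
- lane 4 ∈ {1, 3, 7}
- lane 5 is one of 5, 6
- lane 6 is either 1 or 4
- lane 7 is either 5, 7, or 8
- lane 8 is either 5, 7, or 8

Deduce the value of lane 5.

The 8 variables draw from only 8 values {1, 2, 3, 4, 5, 6, 7, 8}, so each is used; only lane 3 can be 2, hence lane 3 = 2.
The 7 still-open variables draw from only 7 values {1, 3, 4, 5, 6, 7, 8}, so each is used; only lane 6 can be 4, hence lane 6 = 4.
The 6 still-open variables together cover exactly {1, 3, 5, 6, 7, 8} — 6 values for 6 variables — and 6 appears only in lane 5's list, so lane 5 = 6.

6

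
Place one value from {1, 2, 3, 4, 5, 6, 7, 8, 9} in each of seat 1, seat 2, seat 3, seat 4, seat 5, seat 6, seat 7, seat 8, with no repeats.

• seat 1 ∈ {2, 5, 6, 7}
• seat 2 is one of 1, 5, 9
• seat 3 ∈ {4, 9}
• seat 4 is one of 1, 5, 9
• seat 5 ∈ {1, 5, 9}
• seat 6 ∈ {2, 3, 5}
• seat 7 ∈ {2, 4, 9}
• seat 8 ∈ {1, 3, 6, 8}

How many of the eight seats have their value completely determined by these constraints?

3

seat 2, seat 4, seat 5 between them cover only {1, 5, 9} — a naked triple. Remove those values from seat 1, seat 3, seat 6, seat 7, seat 8.
seat 3 has just one choice, so seat 3 = 4. Remove 4 from seat 7.
seat 7's domain is down to {2}, so seat 7 = 2. So seat 1, seat 6 can't be 2.
seat 6's domain is down to {3}, so seat 6 = 3. Strike 3 from seat 8.
Determined: seat 3=4, seat 6=3, seat 7=2. The other seats each still have more than one consistent value. That makes 3.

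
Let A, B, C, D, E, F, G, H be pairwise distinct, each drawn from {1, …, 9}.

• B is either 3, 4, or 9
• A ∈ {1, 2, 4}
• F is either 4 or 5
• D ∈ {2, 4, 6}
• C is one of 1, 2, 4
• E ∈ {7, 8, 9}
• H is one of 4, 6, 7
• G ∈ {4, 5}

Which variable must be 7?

F and G between them cover only {4, 5} — a naked pair. Remove those values from A, B, C, D, H.
A and C between them cover only {1, 2} — a naked pair. Remove those values from D.
That leaves D = 6. Remove 6 from H.
So 7 goes to H.

H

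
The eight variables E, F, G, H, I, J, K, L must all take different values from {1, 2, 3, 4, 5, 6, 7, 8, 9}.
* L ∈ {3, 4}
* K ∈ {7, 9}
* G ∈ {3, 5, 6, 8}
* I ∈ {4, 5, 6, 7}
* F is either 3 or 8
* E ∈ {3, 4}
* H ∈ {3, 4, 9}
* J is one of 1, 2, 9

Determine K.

E and L between them cover only {3, 4} — a naked pair. Remove those values from F, G, H, I.
That leaves F = 8. So G can't be 8.
H must be 9 (only option left). Eliminate 9 elsewhere: J, K.
So K = 7.

7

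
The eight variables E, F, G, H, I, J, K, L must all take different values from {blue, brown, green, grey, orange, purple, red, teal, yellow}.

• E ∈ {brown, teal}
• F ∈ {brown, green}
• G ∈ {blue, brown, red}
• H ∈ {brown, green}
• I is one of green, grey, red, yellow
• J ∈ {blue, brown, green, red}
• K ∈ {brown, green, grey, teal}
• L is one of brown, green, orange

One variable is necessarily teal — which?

The 8 variables together cover exactly {blue, brown, green, grey, orange, red, teal, yellow} — 8 values for 8 variables — and orange appears only in L's list, so L = orange.
The 7 still-open variables together cover exactly {blue, brown, green, grey, red, teal, yellow} — 7 values for 7 variables — and yellow appears only in I's list, so I = yellow.
Among the 6 still-open variables, grey fits only K (and all 6 values in {blue, brown, green, grey, red, teal} must be used), so K = grey.
Among the 5 still-open variables, teal fits only E (and all 5 values in {blue, brown, green, red, teal} must be used), so E = teal.

E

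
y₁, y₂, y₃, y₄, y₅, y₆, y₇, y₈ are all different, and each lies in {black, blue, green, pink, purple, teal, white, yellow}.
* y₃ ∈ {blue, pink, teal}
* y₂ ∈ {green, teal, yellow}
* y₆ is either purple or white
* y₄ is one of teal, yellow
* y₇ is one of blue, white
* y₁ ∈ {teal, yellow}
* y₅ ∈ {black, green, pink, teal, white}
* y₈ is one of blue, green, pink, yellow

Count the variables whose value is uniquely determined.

4

The 8 variables together cover exactly {black, blue, green, pink, purple, teal, white, yellow} — 8 values for 8 variables — and black appears only in y₅'s list, so y₅ = black.
The 7 still-open variables draw from only 7 values {blue, green, pink, purple, teal, white, yellow}, so each is used; only y₆ can be purple, hence y₆ = purple.
Among the 6 still-open variables, white fits only y₇ (and all 6 values in {blue, green, pink, teal, white, yellow} must be used), so y₇ = white.
The 2 variables y₁ and y₄ are confined to {teal, yellow}, which locks those values in; drop them from y₂, y₃, y₈.
y₂'s domain is down to {green}, so y₂ = green. Remove green from y₈.
Determined: y₂=green, y₅=black, y₆=purple, y₇=white. The other variables each still have more than one consistent value. That makes 4.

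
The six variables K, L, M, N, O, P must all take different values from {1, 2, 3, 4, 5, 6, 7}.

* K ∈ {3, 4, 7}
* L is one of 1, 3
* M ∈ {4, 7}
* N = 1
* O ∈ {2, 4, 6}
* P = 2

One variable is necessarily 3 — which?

L

N has just one choice, so N = 1. Strike 1 from L.
So 3 goes to L.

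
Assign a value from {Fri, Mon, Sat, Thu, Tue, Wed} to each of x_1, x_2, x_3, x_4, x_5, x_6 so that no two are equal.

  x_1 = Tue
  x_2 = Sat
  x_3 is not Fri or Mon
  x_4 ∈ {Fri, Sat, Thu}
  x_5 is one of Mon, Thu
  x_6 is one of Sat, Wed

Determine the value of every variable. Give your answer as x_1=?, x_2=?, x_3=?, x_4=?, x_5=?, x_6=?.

x_1 must be Tue (only option left). Strike Tue from x_3.
x_2 has just one choice, so x_2 = Sat. Remove Sat from x_3, x_4, x_6.
x_6's domain is down to {Wed}, so x_6 = Wed. Strike Wed from x_3.
x_3's domain is down to {Thu}, so x_3 = Thu. Eliminate Thu elsewhere: x_4, x_5.
x_4 has just one choice, so x_4 = Fri.
x_5's domain is down to {Mon}, so x_5 = Mon.

x_1=Tue, x_2=Sat, x_3=Thu, x_4=Fri, x_5=Mon, x_6=Wed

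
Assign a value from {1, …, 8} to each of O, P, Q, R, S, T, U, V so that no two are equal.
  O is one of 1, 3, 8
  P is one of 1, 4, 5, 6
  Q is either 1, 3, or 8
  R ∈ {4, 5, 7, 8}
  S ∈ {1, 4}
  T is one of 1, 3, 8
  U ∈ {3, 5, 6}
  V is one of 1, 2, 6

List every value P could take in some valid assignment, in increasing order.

5, 6

The 8 variables draw from only 8 values {1, 2, 3, 4, 5, 6, 7, 8}, so each is used; only V can be 2, hence V = 2.
The 7 still-open variables together cover exactly {1, 3, 4, 5, 6, 7, 8} — 7 values for 7 variables — and 7 appears only in R's list, so R = 7.
O, Q, T share exactly the 3 values {1, 3, 8}; by pigeonhole those values go to them, so strike 1, 3, 8 from P, S, U.
S's domain is down to {4}, so S = 4. So P can't be 4.
No further eliminations apply; P can still be any of 5, 6.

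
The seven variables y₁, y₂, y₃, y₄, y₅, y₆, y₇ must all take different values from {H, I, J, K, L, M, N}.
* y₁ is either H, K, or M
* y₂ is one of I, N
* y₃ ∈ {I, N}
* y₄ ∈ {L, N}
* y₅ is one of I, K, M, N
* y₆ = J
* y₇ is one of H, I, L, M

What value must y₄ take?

L

y₆'s domain is down to {J}, so y₆ = J.
y₂ and y₃ between them cover only {I, N} — a naked pair. Remove those values from y₄, y₅, y₇.
So y₄ = L.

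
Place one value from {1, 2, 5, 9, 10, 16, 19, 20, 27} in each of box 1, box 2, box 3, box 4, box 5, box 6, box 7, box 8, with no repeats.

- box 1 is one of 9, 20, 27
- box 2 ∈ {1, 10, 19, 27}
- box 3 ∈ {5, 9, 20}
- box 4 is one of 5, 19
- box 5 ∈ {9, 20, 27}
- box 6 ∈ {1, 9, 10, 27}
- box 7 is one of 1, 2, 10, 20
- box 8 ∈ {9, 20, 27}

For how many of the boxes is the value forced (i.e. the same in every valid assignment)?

3

Among the 8 variables, 2 fits only box 7 (and all 8 values in {1, 2, 5, 9, 10, 19, 20, 27} must be used), so box 7 = 2.
The 3 variables box 1, box 5, box 8 are confined to {9, 20, 27}, which locks those values in; drop them from box 2, box 3, box 6.
box 3 must be 5 (only option left). Remove 5 from box 4.
box 4's domain is down to {19}, so box 4 = 19. Strike 19 from box 2.
Determined: box 3=5, box 4=19, box 7=2. The other boxes each still have more than one consistent value. That makes 3.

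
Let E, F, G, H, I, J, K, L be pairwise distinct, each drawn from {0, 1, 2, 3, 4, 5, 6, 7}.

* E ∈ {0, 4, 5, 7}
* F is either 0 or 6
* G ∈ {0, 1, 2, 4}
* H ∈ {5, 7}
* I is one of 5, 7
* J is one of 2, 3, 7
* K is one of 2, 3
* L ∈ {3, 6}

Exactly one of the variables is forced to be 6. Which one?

L

The 8 variables draw from only 8 values {0, 1, 2, 3, 4, 5, 6, 7}, so each is used; only G can be 1, hence G = 1.
The 7 still-open variables draw from only 7 values {0, 2, 3, 4, 5, 6, 7}, so each is used; only E can be 4, hence E = 4.
The 6 still-open variables together cover exactly {0, 2, 3, 5, 6, 7} — 6 values for 6 variables — and 0 appears only in F's list, so F = 0.
The 5 still-open variables draw from only 5 values {2, 3, 5, 6, 7}, so each is used; only L can be 6, hence L = 6.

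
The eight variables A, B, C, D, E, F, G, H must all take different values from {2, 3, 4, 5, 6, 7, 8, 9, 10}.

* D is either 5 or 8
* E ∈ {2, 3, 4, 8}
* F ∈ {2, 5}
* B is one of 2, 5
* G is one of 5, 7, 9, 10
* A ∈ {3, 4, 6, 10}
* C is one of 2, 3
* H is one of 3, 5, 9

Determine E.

4

B and F between them cover only {2, 5} — a naked pair. Remove those values from C, D, E, G, H.
C's domain is down to {3}, so C = 3. Remove 3 from A, E, H.
That leaves D = 8. So E can't be 8.
So E = 4.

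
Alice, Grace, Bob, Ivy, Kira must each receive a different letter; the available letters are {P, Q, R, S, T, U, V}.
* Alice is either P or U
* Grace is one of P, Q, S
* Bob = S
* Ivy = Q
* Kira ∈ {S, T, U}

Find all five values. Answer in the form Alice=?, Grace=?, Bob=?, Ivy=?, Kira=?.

Bob must be S (only option left). Remove S from Grace, Kira.
Ivy has just one choice, so Ivy = Q. Strike Q from Grace.
Grace has just one choice, so Grace = P. Strike P from Alice.
That leaves Alice = U. Strike U from Kira.
Kira must be T (only option left).

Alice=U, Grace=P, Bob=S, Ivy=Q, Kira=T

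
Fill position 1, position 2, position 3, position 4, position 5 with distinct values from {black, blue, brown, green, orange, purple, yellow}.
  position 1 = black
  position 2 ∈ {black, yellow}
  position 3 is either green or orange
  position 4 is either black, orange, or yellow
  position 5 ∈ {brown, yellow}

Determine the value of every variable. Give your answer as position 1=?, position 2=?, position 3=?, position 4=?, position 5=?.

position 1 has just one choice, so position 1 = black. Strike black from position 2, position 4.
position 2's domain is down to {yellow}, so position 2 = yellow. Remove yellow from position 4, position 5.
position 4 must be orange (only option left). Eliminate orange elsewhere: position 3.
That leaves position 5 = brown.
That leaves position 3 = green.

position 1=black, position 2=yellow, position 3=green, position 4=orange, position 5=brown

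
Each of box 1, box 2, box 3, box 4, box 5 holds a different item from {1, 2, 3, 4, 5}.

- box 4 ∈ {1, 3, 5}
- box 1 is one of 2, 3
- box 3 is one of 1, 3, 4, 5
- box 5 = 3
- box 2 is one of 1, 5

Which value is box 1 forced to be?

2

box 5's domain is down to {3}, so box 5 = 3. Strike 3 from box 1, box 3, box 4.
So box 1 = 2.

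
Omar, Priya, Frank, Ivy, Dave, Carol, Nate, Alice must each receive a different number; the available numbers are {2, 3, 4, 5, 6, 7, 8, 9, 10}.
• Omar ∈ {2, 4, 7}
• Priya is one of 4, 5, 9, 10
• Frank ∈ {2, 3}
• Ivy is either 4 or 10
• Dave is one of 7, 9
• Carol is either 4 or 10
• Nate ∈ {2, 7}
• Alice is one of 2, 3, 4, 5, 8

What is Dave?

The 8 variables draw from only 8 values {2, 3, 4, 5, 7, 8, 9, 10}, so each is used; only Alice can be 8, hence Alice = 8.
Among the 7 still-open variables, 3 fits only Frank (and all 7 values in {2, 3, 4, 5, 7, 9, 10} must be used), so Frank = 3.
The 6 still-open variables together cover exactly {2, 4, 5, 7, 9, 10} — 6 values for 6 variables — and 5 appears only in Priya's list, so Priya = 5.
Among the 5 still-open variables, 9 fits only Dave (and all 5 values in {2, 4, 7, 9, 10} must be used), so Dave = 9.

9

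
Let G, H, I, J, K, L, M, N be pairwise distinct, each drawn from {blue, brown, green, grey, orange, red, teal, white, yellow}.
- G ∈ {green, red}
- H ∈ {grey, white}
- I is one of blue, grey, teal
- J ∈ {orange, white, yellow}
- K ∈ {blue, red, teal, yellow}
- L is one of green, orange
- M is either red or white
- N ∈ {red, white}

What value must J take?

M and N between them cover only {red, white} — a naked pair. Remove those values from G, H, J, K.
That leaves G = green. Remove green from L.
H's domain is down to {grey}, so H = grey. Remove grey from I.
L must be orange (only option left). Remove orange from J.
So J = yellow.

yellow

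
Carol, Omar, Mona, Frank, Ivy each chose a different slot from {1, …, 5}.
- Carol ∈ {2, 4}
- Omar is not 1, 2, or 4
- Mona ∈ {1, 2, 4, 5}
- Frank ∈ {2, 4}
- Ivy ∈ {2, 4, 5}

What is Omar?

Among the 5 variables, 1 fits only Mona (and all 5 values in {1, 2, 3, 4, 5} must be used), so Mona = 1.
The 4 still-open variables draw from only 4 values {2, 3, 4, 5}, so each is used; only Omar can be 3, hence Omar = 3.

3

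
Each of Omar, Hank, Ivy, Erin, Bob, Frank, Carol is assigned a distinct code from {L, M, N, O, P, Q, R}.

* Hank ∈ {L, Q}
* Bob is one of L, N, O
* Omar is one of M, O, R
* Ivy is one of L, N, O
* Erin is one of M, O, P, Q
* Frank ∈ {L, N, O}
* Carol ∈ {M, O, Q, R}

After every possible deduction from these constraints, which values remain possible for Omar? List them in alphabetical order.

The 7 variables draw from only 7 values {L, M, N, O, P, Q, R}, so each is used; only Erin can be P, hence Erin = P.
The 3 variables Ivy, Bob, Frank are confined to {L, N, O}, which locks those values in; drop them from Omar, Hank, Carol.
Hank's domain is down to {Q}, so Hank = Q. Remove Q from Carol.
No further eliminations apply; Omar can still be any of M, R.

M, R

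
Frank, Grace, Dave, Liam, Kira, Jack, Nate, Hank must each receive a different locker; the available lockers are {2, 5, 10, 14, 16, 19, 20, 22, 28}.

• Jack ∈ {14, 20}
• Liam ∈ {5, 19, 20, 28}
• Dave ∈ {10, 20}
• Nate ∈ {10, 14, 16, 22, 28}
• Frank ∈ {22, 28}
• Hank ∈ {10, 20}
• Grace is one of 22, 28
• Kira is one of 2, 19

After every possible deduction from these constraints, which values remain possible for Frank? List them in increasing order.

Frank and Grace share exactly the 2 values {22, 28}; by pigeonhole those values go to them, so strike 22, 28 from Liam, Nate.
Dave and Hank between them cover only {10, 20} — a naked pair. Remove those values from Liam, Jack, Nate.
Jack has just one choice, so Jack = 14. Remove 14 from Nate.
That leaves Nate = 16.
No further eliminations apply; Frank can still be any of 22, 28.

22, 28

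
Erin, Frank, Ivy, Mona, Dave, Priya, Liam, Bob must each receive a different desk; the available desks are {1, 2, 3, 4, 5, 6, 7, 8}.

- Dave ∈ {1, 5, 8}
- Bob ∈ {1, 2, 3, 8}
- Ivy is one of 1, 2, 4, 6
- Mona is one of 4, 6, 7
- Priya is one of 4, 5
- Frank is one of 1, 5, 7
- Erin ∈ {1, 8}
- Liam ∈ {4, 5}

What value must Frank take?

7

The 8 variables together cover exactly {1, 2, 3, 4, 5, 6, 7, 8} — 8 values for 8 variables — and 3 appears only in Bob's list, so Bob = 3.
Among the 7 still-open variables, 2 fits only Ivy (and all 7 values in {1, 2, 4, 5, 6, 7, 8} must be used), so Ivy = 2.
The 6 still-open variables draw from only 6 values {1, 4, 5, 6, 7, 8}, so each is used; only Mona can be 6, hence Mona = 6.
The 5 still-open variables together cover exactly {1, 4, 5, 7, 8} — 5 values for 5 variables — and 7 appears only in Frank's list, so Frank = 7.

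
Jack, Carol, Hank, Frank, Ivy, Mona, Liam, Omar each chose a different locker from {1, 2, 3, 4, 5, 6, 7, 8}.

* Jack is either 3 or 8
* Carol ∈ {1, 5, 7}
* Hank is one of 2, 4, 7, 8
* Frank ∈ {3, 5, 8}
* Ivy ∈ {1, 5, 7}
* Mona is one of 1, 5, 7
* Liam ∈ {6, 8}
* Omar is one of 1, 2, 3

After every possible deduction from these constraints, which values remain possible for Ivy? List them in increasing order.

Among the 8 variables, 4 fits only Hank (and all 8 values in {1, 2, 3, 4, 5, 6, 7, 8} must be used), so Hank = 4.
The 7 still-open variables draw from only 7 values {1, 2, 3, 5, 6, 7, 8}, so each is used; only Omar can be 2, hence Omar = 2.
Among the 6 still-open variables, 6 fits only Liam (and all 6 values in {1, 3, 5, 6, 7, 8} must be used), so Liam = 6.
Carol, Ivy, Mona share exactly the 3 values {1, 5, 7}; by pigeonhole those values go to them, so strike 1, 5, 7 from Frank.
No further eliminations apply; Ivy can still be any of 1, 5, 7.

1, 5, 7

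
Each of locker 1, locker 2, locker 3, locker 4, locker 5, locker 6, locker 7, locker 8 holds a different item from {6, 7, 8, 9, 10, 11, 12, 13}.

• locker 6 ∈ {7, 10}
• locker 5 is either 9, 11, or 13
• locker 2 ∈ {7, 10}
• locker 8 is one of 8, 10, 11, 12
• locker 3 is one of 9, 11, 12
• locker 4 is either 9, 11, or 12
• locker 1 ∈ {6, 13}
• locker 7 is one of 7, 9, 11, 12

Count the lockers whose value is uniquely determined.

Among the 8 variables, 6 fits only locker 1 (and all 8 values in {6, 7, 8, 9, 10, 11, 12, 13} must be used), so locker 1 = 6.
The 7 still-open variables draw from only 7 values {7, 8, 9, 10, 11, 12, 13}, so each is used; only locker 8 can be 8, hence locker 8 = 8.
The 6 still-open variables together cover exactly {7, 9, 10, 11, 12, 13} — 6 values for 6 variables — and 13 appears only in locker 5's list, so locker 5 = 13.
locker 2 and locker 6 share exactly the 2 values {7, 10}; by pigeonhole those values go to them, so strike 7, 10 from locker 7.
Determined: locker 1=6, locker 5=13, locker 8=8. The other lockers each still have more than one consistent value. That makes 3.

3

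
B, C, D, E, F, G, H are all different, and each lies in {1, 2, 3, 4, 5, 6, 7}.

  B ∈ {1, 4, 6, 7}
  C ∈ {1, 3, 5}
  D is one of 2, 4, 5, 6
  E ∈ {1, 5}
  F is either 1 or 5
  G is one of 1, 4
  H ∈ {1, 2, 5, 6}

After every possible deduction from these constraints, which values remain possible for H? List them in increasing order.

2, 6

The 7 variables draw from only 7 values {1, 2, 3, 4, 5, 6, 7}, so each is used; only C can be 3, hence C = 3.
Among the 6 still-open variables, 7 fits only B (and all 6 values in {1, 2, 4, 5, 6, 7} must be used), so B = 7.
E and F between them cover only {1, 5} — a naked pair. Remove those values from D, G, H.
That leaves G = 4. Eliminate 4 elsewhere: D.
No further eliminations apply; H can still be any of 2, 6.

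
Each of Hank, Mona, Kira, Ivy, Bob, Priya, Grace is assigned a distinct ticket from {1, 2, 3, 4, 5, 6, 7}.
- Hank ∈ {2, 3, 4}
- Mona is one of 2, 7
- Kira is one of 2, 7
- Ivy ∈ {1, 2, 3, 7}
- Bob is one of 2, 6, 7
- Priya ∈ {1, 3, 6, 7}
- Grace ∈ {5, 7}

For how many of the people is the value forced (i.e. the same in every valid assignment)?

The 7 variables draw from only 7 values {1, 2, 3, 4, 5, 6, 7}, so each is used; only Hank can be 4, hence Hank = 4.
The 6 still-open variables together cover exactly {1, 2, 3, 5, 6, 7} — 6 values for 6 variables — and 5 appears only in Grace's list, so Grace = 5.
Mona and Kira share exactly the 2 values {2, 7}; by pigeonhole those values go to them, so strike 2, 7 from Ivy, Bob, Priya.
Bob has just one choice, so Bob = 6. Eliminate 6 elsewhere: Priya.
Determined: Hank=4, Bob=6, Grace=5. The other people each still have more than one consistent value. That makes 3.

3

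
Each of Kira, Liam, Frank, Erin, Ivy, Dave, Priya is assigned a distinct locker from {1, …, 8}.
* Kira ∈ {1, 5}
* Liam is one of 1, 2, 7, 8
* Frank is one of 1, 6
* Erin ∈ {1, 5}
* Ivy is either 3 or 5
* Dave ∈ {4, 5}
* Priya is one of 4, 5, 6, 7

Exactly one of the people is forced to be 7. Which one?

Kira and Erin between them cover only {1, 5} — a naked pair. Remove those values from Liam, Frank, Ivy, Dave, Priya.
Frank has just one choice, so Frank = 6. So Priya can't be 6.
Ivy has just one choice, so Ivy = 3.
Dave must be 4 (only option left). Strike 4 from Priya.
So 7 goes to Priya.

Priya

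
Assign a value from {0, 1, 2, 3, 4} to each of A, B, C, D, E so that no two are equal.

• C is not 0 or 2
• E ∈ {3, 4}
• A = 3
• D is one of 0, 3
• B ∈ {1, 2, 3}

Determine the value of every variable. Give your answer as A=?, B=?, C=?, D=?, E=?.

A has just one choice, so A = 3. Eliminate 3 elsewhere: B, C, D, E.
D's domain is down to {0}, so D = 0.
E has just one choice, so E = 4. So C can't be 4.
That leaves C = 1. So B can't be 1.
That leaves B = 2.

A=3, B=2, C=1, D=0, E=4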